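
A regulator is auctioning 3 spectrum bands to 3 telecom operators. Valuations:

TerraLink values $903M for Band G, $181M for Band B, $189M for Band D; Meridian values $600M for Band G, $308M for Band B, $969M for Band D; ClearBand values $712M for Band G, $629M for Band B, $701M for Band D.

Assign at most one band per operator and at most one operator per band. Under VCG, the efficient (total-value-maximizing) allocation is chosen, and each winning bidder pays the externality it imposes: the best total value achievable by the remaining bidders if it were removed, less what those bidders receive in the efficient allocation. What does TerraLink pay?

Efficient allocation: TerraLink→Band G ($903M), Meridian→Band D ($969M), ClearBand→Band B ($629M); total welfare W = $2501M.
TerraLink receives Band G at value $903M, so the others get W − 903 = $1598M.
Without TerraLink: best allocation of the remaining 2 bidders over all 3 bands is Meridian→Band D ($969M), ClearBand→Band G ($712M), total $1681M.
VCG payment = (others' best without TerraLink) − (others' welfare with TerraLink) = 1681 − 1598 = $83M.

TerraLink pays $83M.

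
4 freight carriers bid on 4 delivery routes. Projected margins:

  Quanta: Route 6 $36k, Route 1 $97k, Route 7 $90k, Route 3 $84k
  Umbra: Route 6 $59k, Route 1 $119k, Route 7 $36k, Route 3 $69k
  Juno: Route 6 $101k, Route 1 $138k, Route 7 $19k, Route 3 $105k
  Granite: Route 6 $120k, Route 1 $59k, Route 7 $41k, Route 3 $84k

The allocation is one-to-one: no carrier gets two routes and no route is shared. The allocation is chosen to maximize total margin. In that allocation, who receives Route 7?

Quanta receives Route 7.

Optimal: Quanta→Route 7 ($90k), Umbra→Route 1 ($119k), Juno→Route 3 ($105k), Granite→Route 6 ($120k) — total 90+119+105+120 = $434k.
Row-greedy (each carrier in turn takes its best remaining route) gives $308k, worse by 126.
Quanta's own top route is Route 1 ($97k), but forcing Quanta→Route 1 and reassigning the rest optimally gives only $358k — worse by 76.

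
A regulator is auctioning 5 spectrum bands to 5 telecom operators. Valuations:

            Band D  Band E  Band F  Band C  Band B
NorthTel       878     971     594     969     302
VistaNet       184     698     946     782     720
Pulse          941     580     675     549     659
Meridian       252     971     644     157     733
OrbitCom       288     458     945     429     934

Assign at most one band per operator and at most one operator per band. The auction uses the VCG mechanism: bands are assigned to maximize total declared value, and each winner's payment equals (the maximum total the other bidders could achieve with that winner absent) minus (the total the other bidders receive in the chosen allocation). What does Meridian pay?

Meridian pays $2M.

Efficient allocation: NorthTel→Band C ($969M), VistaNet→Band F ($946M), Pulse→Band D ($941M), Meridian→Band E ($971M), OrbitCom→Band B ($934M); total welfare W = $4761M.
Meridian receives Band E at value $971M, so the others get W − 971 = $3790M.
Without Meridian: best allocation of the remaining 4 bidders over all 5 bands is NorthTel→Band E ($971M), VistaNet→Band F ($946M), Pulse→Band D ($941M), OrbitCom→Band B ($934M), total $3792M.
VCG payment = (others' best without Meridian) − (others' welfare with Meridian) = 3792 − 3790 = $2M.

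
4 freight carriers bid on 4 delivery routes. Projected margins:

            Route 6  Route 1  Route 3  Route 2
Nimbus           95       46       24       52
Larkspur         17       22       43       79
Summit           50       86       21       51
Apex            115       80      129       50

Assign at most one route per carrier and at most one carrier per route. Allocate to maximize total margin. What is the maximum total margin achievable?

This is a one-to-one assignment (maximum-weight bipartite matching).
Optimal: Nimbus→Route 6 ($95k), Larkspur→Route 2 ($79k), Summit→Route 1 ($86k), Apex→Route 3 ($129k) — total 95+79+86+129 = $389k.
Column-greedy (each route in turn goes to its best remaining carrier) gives $296k, worse by 93.

Maximum total: $389k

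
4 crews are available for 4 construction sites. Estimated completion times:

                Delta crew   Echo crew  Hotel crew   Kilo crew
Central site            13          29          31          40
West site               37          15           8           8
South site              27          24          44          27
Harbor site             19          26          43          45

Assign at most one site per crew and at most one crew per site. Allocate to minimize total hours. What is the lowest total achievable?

Minimum total: 74 hours

Treat this as an assignment problem: match each crew to one site.
Optimal: Delta crew→Central site (13 hours), Echo crew→Harbor site (26 hours), Hotel crew→West site (8 hours), Kilo crew→South site (27 hours) — total 13+26+8+27 = 74 hours.
Row-greedy (each crew in turn takes its cheapest remaining site) gives 98 hours, worse by 24.
Next-best assignment: Delta crew→Harbor site, Echo crew→South site, Hotel crew→Central site, Kilo crew→West site = 82 hours.
Checked against all permutations: 74 hours is optimal.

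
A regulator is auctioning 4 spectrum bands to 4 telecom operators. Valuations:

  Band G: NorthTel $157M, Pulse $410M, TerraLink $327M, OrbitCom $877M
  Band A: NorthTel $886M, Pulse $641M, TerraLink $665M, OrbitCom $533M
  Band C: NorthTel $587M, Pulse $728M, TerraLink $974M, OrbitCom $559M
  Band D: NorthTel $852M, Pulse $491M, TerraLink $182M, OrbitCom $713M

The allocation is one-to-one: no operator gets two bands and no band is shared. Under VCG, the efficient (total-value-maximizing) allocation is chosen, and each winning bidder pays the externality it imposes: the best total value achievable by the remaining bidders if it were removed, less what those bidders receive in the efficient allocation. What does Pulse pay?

Efficient allocation: NorthTel→Band D ($852M), Pulse→Band A ($641M), TerraLink→Band C ($974M), OrbitCom→Band G ($877M); total welfare W = $3344M.
Pulse receives Band A at value $641M, so the others get W − 641 = $2703M.
Without Pulse: best allocation of the remaining 3 bidders over all 4 bands is NorthTel→Band A ($886M), TerraLink→Band C ($974M), OrbitCom→Band G ($877M), total $2737M.
VCG payment = (others' best without Pulse) − (others' welfare with Pulse) = 2737 − 2703 = $34M.

Pulse pays $34M.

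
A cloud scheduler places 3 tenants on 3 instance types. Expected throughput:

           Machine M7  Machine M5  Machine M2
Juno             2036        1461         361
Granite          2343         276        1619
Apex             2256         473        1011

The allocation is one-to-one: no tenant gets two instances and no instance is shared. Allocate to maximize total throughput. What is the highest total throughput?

Optimal: Juno→Machine M5 (1461 ops/s), Granite→Machine M2 (1619 ops/s), Apex→Machine M7 (2256 ops/s) — total 1461+1619+2256 = 5336 ops/s.
Row-greedy (each tenant in turn takes its best remaining instance) gives 4128 ops/s, worse by 1208.
Next-best assignment: Juno→Machine M5, Granite→Machine M7, Apex→Machine M2 = 4815 ops/s.

Max total: 5336 ops/s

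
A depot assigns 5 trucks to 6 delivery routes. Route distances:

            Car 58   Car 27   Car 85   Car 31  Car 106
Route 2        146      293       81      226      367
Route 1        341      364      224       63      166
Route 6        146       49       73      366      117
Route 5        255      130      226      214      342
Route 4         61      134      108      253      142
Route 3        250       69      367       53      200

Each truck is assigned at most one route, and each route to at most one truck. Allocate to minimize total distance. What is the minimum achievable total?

Min total: 391 km

Optimal: Car 58→Route 4 (61 km), Car 27→Route 3 (69 km), Car 85→Route 2 (81 km), Car 31→Route 1 (63 km), Car 106→Route 6 (117 km) — total 61+69+81+63+117 = 391 km.
Column-greedy (each route in turn goes to its cheapest remaining truck) gives 590 km, worse by 199.
Next-best assignment: Car 58→Route 4, Car 27→Route 6, Car 85→Route 2, Car 31→Route 3, Car 106→Route 1 = 410 km.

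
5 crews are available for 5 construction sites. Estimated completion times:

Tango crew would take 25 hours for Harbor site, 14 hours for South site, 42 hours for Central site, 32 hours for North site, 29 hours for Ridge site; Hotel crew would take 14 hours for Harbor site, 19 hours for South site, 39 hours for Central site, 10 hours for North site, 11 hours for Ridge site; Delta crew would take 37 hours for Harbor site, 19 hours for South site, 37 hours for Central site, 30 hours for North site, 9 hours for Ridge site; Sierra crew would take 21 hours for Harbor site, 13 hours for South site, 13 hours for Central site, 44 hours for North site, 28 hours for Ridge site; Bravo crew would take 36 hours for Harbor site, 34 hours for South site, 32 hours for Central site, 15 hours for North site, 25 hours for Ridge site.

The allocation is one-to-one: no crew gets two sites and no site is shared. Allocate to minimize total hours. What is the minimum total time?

Min total: 65 hours

Optimal: Tango crew→South site (14 hours), Hotel crew→Harbor site (14 hours), Delta crew→Ridge site (9 hours), Sierra crew→Central site (13 hours), Bravo crew→North site (15 hours) — total 14+14+9+13+15 = 65 hours.
Row-greedy (each crew in turn takes its cheapest remaining site) gives 82 hours, worse by 17.
Next-best assignment: Tango crew→Harbor site, Hotel crew→South site, Delta crew→Ridge site, Sierra crew→Central site, Bravo crew→North site = 81 hours.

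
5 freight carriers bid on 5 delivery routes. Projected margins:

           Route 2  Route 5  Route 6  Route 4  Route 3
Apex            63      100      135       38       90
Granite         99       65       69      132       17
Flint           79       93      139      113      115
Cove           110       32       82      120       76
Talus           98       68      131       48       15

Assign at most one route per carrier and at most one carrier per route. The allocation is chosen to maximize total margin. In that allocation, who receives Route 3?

Flint receives Route 3.

Optimal: Apex→Route 5 ($100k), Granite→Route 4 ($132k), Flint→Route 3 ($115k), Cove→Route 2 ($110k), Talus→Route 6 ($131k) — total 100+132+115+110+131 = $588k.
Next-best assignment: Apex→Route 5, Granite→Route 2, Flint→Route 3, Cove→Route 4, Talus→Route 6 = $565k.
Every other assignment is strictly worse.
Flint's own top route is Route 6 ($139k), but forcing Flint→Route 6 and reassigning the rest optimally gives only $545k — worse by 43.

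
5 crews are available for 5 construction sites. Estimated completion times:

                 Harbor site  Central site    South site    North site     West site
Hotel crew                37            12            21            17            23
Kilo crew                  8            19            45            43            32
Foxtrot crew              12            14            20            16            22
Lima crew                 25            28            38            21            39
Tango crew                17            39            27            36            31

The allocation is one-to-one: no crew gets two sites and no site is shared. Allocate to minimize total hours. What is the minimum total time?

Treat this as an assignment problem: match each crew to one site.
Optimal: Hotel crew→Central site (12 hours), Kilo crew→Harbor site (8 hours), Foxtrot crew→West site (22 hours), Lima crew→North site (21 hours), Tango crew→South site (27 hours) — total 12+8+22+21+27 = 90 hours.
Column-greedy (each site in turn goes to its cheapest remaining crew) gives 92 hours, worse by 2.

Min total: 90 hours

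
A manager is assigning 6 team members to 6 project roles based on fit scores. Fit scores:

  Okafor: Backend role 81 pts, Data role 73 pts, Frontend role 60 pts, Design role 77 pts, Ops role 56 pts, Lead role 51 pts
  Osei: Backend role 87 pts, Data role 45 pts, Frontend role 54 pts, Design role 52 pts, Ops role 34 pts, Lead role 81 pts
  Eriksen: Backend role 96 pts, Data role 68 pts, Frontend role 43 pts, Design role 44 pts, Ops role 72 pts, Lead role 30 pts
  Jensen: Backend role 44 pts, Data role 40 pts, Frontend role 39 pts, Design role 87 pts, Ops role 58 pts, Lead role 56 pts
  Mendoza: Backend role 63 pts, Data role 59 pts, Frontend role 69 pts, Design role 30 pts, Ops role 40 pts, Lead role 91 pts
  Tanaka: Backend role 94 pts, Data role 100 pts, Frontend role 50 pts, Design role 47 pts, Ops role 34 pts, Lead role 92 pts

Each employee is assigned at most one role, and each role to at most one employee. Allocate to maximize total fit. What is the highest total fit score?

Optimal: Okafor→Frontend role (60 pts), Osei→Backend role (87 pts), Eriksen→Ops role (72 pts), Jensen→Design role (87 pts), Mendoza→Lead role (91 pts), Tanaka→Data role (100 pts) — total 60+87+72+87+91+100 = 497 pts.
Row-greedy (each employee in turn takes its best remaining role) gives 490 pts, worse by 7.

Max total: 497 pts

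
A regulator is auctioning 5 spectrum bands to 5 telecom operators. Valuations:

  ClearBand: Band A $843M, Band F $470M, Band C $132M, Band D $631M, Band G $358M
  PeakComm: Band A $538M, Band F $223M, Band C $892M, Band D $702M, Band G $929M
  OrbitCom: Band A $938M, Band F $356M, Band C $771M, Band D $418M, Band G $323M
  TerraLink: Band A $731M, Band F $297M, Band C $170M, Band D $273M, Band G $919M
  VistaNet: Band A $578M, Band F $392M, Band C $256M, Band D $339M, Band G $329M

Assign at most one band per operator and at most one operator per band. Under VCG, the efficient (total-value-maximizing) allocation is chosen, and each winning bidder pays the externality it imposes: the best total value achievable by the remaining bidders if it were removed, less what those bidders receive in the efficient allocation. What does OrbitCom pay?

OrbitCom pays $212M.

Efficient allocation: ClearBand→Band D ($631M), PeakComm→Band C ($892M), OrbitCom→Band A ($938M), TerraLink→Band G ($919M), VistaNet→Band F ($392M); total welfare W = $3772M.
OrbitCom receives Band A at value $938M, so the others get W − 938 = $2834M.
Without OrbitCom: best allocation of the remaining 4 bidders over all 5 bands is ClearBand→Band A ($843M), PeakComm→Band C ($892M), TerraLink→Band G ($919M), VistaNet→Band F ($392M), total $3046M.
VCG payment = (others' best without OrbitCom) − (others' welfare with OrbitCom) = 3046 − 2834 = $212M.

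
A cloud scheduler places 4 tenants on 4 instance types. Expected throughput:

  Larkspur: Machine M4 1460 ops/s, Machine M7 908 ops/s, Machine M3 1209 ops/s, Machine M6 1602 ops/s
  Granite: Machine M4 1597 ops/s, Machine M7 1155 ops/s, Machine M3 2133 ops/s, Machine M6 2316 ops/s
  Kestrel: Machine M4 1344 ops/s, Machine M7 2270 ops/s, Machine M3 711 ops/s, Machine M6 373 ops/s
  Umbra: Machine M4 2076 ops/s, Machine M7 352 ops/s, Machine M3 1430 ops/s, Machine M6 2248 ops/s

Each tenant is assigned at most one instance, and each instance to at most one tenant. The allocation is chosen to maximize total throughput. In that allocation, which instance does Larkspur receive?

Optimal: Larkspur→Machine M4 (1460 ops/s), Granite→Machine M3 (2133 ops/s), Kestrel→Machine M7 (2270 ops/s), Umbra→Machine M6 (2248 ops/s) — total 1460+2133+2270+2248 = 8111 ops/s.
Next-best assignment: Larkspur→Machine M6, Granite→Machine M3, Kestrel→Machine M7, Umbra→Machine M4 = 8081 ops/s.
Larkspur's own top instance is Machine M6 (1602 ops/s), but forcing Larkspur→Machine M6 and reassigning the rest optimally gives only 8081 ops/s — worse by 30.

Larkspur receives Machine M4.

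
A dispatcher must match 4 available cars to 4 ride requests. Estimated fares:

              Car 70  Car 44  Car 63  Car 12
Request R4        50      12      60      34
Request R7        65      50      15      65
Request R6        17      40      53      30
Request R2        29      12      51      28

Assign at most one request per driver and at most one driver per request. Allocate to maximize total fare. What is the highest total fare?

This is a one-to-one assignment (maximum-weight bipartite matching).
Optimal: Car 70→Request R4 ($50), Car 44→Request R6 ($40), Car 63→Request R2 ($51), Car 12→Request R7 ($65) — total 50+40+51+65 = $206.
No other one-to-one assignment exceeds $206.

Max total: $206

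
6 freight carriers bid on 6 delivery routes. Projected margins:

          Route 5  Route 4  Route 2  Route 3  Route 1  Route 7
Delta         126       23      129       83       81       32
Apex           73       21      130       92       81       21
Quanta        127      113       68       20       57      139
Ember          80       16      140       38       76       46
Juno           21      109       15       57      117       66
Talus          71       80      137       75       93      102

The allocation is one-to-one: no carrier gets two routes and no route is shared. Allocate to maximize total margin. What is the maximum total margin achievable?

Optimal: Delta→Route 5 ($126k), Apex→Route 3 ($92k), Quanta→Route 7 ($139k), Ember→Route 2 ($140k), Juno→Route 4 ($109k), Talus→Route 1 ($93k) — total 126+92+139+140+109+93 = $699k.
Row-greedy (each carrier in turn takes its best remaining route) gives $637k, worse by 62.
Every other assignment is strictly worse.

Max total: $699k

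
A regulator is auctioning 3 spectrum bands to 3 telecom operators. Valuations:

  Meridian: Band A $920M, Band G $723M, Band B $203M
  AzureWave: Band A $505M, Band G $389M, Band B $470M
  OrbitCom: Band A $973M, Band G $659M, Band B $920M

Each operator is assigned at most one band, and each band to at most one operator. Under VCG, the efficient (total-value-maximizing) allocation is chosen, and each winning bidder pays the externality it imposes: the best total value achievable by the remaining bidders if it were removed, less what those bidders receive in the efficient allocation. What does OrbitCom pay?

Efficient allocation: Meridian→Band A ($920M), AzureWave→Band G ($389M), OrbitCom→Band B ($920M); total welfare W = $2229M.
OrbitCom receives Band B at value $920M, so the others get W − 920 = $1309M.
Without OrbitCom: best allocation of the remaining 2 bidders over all 3 bands is Meridian→Band A ($920M), AzureWave→Band B ($470M), total $1390M.
VCG payment = (others' best without OrbitCom) − (others' welfare with OrbitCom) = 1390 − 1309 = $81M.

OrbitCom pays $81M.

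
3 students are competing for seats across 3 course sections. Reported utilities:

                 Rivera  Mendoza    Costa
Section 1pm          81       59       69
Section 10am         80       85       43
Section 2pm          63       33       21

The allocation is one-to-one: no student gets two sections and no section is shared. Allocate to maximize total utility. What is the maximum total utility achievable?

Optimal: Rivera→Section 2pm (63 points), Mendoza→Section 10am (85 points), Costa→Section 1pm (69 points) — total 63+85+69 = 217 points.
Row-greedy (each student in turn takes its best remaining section) gives 187 points, worse by 30.
Next-best assignment: Rivera→Section 1pm, Mendoza→Section 10am, Costa→Section 2pm = 187 points.
Swapping Mendoza↔Costa (Mendoza→Section 1pm 59 points, Costa→Section 10am 43 points) loses 52.

Max total: 217 points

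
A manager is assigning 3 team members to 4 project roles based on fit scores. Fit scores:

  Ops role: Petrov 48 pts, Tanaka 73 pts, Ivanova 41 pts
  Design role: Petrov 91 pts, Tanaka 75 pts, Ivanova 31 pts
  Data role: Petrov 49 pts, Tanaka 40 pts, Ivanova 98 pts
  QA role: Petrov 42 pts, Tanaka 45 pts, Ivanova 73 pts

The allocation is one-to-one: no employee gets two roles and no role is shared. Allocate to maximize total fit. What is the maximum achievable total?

Optimal: Petrov→Design role (91 pts), Tanaka→Ops role (73 pts), Ivanova→Data role (98 pts) — total 91+73+98 = 262 pts.
Swapping Petrov↔Ivanova (Petrov→Data role 49 pts, Ivanova→Design role 31 pts) loses 109.

Maximum total: 262 pts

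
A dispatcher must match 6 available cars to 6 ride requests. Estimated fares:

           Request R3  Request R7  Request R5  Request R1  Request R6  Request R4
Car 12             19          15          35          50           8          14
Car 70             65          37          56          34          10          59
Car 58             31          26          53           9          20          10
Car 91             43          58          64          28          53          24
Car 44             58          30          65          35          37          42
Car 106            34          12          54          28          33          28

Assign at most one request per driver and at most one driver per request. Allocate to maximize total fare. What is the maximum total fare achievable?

This is a one-to-one assignment (maximum-weight bipartite matching).
Optimal: Car 12→Request R1 ($50), Car 70→Request R4 ($59), Car 58→Request R5 ($53), Car 91→Request R7 ($58), Car 44→Request R3 ($58), Car 106→Request R6 ($33) — total 50+59+53+58+58+33 = $311.
Column-greedy (each request in turn goes to its best remaining driver) gives $281, worse by 30.
Next-best assignment: Car 12→Request R1, Car 70→Request R3, Car 58→Request R5, Car 91→Request R7, Car 44→Request R4, Car 106→Request R6 = $301.
Swapping Car 91↔Car 70 (Car 91→Request R4 $24, Car 70→Request R7 $37) loses 56.
Checked against all permutations: $311 is optimal.

Maximum total: $311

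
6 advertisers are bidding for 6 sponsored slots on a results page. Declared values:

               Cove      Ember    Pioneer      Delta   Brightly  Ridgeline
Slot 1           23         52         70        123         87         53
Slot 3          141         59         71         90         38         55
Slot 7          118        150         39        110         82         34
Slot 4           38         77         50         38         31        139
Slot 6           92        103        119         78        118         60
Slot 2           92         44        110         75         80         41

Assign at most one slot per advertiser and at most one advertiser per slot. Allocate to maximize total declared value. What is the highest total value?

Optimal: Cove→Slot 3 ($141), Ember→Slot 7 ($150), Pioneer→Slot 2 ($110), Delta→Slot 1 ($123), Brightly→Slot 6 ($118), Ridgeline→Slot 4 ($139) — total 141+150+110+123+118+139 = $781.
Row-greedy (each advertiser in turn takes its best remaining slot) gives $752, worse by 29.
Next-best assignment: Cove→Slot 3, Ember→Slot 7, Pioneer→Slot 6, Delta→Slot 1, Brightly→Slot 2, Ridgeline→Slot 4 = $752.
Every other assignment is strictly worse.

Max total: $781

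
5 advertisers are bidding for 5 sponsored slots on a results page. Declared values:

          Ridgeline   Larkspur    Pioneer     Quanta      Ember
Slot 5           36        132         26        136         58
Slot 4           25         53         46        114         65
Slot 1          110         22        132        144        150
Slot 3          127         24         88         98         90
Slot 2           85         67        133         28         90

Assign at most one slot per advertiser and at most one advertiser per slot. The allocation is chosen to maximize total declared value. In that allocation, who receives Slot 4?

Quanta receives Slot 4.

Optimal: Ridgeline→Slot 3 ($127), Larkspur→Slot 5 ($132), Pioneer→Slot 2 ($133), Quanta→Slot 4 ($114), Ember→Slot 1 ($150) — total 127+132+133+114+150 = $656.
Next-best assignment: Ridgeline→Slot 3, Larkspur→Slot 5, Pioneer→Slot 2, Quanta→Slot 1, Ember→Slot 4 = $601.
No other one-to-one assignment exceeds $656.
Quanta's own top slot is Slot 1 ($144), but forcing Quanta→Slot 1 and reassigning the rest optimally gives only $601 — worse by 55.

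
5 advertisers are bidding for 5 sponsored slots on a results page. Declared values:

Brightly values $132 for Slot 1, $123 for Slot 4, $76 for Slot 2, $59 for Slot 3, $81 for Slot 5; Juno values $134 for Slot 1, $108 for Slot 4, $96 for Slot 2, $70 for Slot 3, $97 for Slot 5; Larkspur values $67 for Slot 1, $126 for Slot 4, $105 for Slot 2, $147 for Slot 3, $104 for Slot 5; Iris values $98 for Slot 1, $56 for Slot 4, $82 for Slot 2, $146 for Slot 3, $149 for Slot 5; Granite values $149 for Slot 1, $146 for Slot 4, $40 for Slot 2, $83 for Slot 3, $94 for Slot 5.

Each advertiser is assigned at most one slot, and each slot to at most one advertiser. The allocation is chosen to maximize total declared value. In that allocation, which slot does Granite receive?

Optimal: Brightly→Slot 1 ($132), Juno→Slot 2 ($96), Larkspur→Slot 3 ($147), Iris→Slot 5 ($149), Granite→Slot 4 ($146) — total 132+96+147+149+146 = $670.
Next-best assignment: Brightly→Slot 4, Juno→Slot 2, Larkspur→Slot 3, Iris→Slot 5, Granite→Slot 1 = $664.
Swapping Juno↔Larkspur (Juno→Slot 3 $70, Larkspur→Slot 2 $105) loses 68.
Granite's own top slot is Slot 1 ($149), but forcing Granite→Slot 1 and reassigning the rest optimally gives only $664 — worse by 6.

Granite receives Slot 4.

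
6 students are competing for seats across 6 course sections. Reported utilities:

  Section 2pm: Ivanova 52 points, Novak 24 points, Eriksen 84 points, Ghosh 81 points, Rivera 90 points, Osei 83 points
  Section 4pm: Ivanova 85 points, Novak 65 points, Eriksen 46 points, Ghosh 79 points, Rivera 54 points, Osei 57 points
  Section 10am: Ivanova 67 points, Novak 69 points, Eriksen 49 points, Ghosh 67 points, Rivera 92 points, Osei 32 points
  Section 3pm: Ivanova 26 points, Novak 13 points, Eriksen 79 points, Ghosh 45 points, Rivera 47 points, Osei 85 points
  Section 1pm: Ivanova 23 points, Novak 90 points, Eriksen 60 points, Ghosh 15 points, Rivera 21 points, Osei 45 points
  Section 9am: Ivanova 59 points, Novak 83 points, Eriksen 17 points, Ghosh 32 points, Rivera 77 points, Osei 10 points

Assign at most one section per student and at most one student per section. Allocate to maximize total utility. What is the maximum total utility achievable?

Maximum total: 489 points

Treat this as an assignment problem: match each student to one section.
Optimal: Ivanova→Section 9am (59 points), Novak→Section 1pm (90 points), Eriksen→Section 2pm (84 points), Ghosh→Section 4pm (79 points), Rivera→Section 10am (92 points), Osei→Section 3pm (85 points) — total 59+90+84+79+92+85 = 489 points.
Column-greedy (each section in turn goes to its best remaining student) gives 421 points, worse by 68.
Next-best assignment: Ivanova→Section 4pm, Novak→Section 1pm, Eriksen→Section 2pm, Ghosh→Section 10am, Rivera→Section 9am, Osei→Section 3pm = 488 points.
Checked against all permutations: 489 points is optimal.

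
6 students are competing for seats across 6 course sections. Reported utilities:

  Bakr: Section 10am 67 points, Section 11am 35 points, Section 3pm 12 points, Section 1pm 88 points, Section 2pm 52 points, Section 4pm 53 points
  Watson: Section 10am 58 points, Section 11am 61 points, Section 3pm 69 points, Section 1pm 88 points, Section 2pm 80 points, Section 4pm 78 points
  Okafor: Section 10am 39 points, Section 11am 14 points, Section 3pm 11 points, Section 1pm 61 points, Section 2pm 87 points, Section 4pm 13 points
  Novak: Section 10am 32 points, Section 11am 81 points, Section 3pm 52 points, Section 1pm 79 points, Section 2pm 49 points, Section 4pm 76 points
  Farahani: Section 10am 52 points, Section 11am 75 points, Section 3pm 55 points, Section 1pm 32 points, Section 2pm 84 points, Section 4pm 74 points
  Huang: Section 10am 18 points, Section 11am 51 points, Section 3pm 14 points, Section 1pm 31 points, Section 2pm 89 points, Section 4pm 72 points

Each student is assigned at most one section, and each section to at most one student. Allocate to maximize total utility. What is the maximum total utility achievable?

Optimal: Bakr→Section 10am (67 points), Watson→Section 1pm (88 points), Okafor→Section 2pm (87 points), Novak→Section 11am (81 points), Farahani→Section 3pm (55 points), Huang→Section 4pm (72 points) — total 67+88+87+81+55+72 = 450 points.
Column-greedy (each section in turn goes to its best remaining student) gives 441 points, worse by 9.
Next-best assignment: Bakr→Section 10am, Watson→Section 3pm, Okafor→Section 2pm, Novak→Section 1pm, Farahani→Section 11am, Huang→Section 4pm = 449 points.
Swapping Farahani↔Bakr (Farahani→Section 10am 52 points, Bakr→Section 3pm 12 points) loses 58.

Maximum total: 450 points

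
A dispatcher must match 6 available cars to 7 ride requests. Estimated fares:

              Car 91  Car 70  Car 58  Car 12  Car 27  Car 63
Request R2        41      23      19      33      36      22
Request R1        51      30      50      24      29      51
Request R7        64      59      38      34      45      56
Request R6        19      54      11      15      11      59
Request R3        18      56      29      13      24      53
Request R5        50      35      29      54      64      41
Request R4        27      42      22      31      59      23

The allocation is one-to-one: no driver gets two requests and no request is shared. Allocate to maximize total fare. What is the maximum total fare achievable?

This is a one-to-one assignment (maximum-weight bipartite matching).
Optimal: Car 91→Request R7 ($64), Car 70→Request R3 ($56), Car 58→Request R1 ($50), Car 12→Request R5 ($54), Car 27→Request R4 ($59), Car 63→Request R6 ($59) — total 64+56+50+54+59+59 = $342.
Column-greedy (each request in turn goes to its best remaining driver) gives $259, worse by 83.

Max total: $342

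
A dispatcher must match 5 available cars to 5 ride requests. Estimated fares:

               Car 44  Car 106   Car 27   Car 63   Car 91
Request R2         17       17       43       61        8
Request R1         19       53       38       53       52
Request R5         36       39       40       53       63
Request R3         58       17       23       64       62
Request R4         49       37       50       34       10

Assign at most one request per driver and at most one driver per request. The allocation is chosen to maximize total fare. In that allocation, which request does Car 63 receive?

Treat this as an assignment problem: match each driver to one request.
Optimal: Car 44→Request R3 ($58), Car 106→Request R1 ($53), Car 27→Request R4 ($50), Car 63→Request R2 ($61), Car 91→Request R5 ($63) — total 58+53+50+61+63 = $285.
Max-entry greedy (repeatedly take the single best remaining cell) gives $247, worse by 38.
Next-best assignment: Car 44→Request R4, Car 106→Request R1, Car 27→Request R2, Car 63→Request R3, Car 91→Request R5 = $272.
Car 63's own top request is Request R3 ($64), but forcing Car 63→Request R3 and reassigning the rest optimally gives only $272 — worse by 13.

Car 63 receives Request R2.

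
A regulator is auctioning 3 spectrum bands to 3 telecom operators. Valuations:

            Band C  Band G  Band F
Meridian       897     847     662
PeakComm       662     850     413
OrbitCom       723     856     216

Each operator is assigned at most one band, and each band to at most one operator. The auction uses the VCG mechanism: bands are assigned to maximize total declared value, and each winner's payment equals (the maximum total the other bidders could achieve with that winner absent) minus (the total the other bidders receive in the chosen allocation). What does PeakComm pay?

PeakComm pays $368M.

Efficient allocation: Meridian→Band F ($662M), PeakComm→Band G ($850M), OrbitCom→Band C ($723M); total welfare W = $2235M.
PeakComm receives Band G at value $850M, so the others get W − 850 = $1385M.
Without PeakComm: best allocation of the remaining 2 bidders over all 3 bands is Meridian→Band C ($897M), OrbitCom→Band G ($856M), total $1753M.
VCG payment = (others' best without PeakComm) − (others' welfare with PeakComm) = 1753 − 1385 = $368M.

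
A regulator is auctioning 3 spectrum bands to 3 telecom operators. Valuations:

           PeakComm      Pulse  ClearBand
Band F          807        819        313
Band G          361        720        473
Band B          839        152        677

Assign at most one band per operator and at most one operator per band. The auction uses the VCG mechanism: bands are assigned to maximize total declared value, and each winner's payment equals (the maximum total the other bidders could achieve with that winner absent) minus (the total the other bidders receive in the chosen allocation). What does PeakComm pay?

PeakComm pays $99M.

Efficient allocation: PeakComm→Band F ($807M), Pulse→Band G ($720M), ClearBand→Band B ($677M); total welfare W = $2204M.
PeakComm receives Band F at value $807M, so the others get W − 807 = $1397M.
Without PeakComm: best allocation of the remaining 2 bidders over all 3 bands is Pulse→Band F ($819M), ClearBand→Band B ($677M), total $1496M.
VCG payment = (others' best without PeakComm) − (others' welfare with PeakComm) = 1496 − 1397 = $99M.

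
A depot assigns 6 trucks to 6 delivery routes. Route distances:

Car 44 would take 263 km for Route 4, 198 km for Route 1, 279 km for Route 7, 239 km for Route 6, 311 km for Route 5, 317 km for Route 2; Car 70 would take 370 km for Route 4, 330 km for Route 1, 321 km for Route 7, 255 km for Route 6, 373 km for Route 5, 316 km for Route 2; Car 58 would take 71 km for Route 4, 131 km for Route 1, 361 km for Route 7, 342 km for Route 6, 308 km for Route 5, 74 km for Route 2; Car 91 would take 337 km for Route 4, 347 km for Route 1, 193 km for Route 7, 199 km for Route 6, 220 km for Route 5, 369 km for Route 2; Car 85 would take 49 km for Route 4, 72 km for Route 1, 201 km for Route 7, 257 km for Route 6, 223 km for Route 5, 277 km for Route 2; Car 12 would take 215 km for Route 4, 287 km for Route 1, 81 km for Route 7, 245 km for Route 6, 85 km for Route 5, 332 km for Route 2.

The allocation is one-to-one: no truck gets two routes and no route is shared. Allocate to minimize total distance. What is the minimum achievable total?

Treat this as an assignment problem: match each truck to one route.
Optimal: Car 44→Route 1 (198 km), Car 70→Route 6 (255 km), Car 58→Route 2 (74 km), Car 91→Route 7 (193 km), Car 85→Route 4 (49 km), Car 12→Route 5 (85 km) — total 198+255+74+193+49+85 = 854 km.
Row-greedy (each truck in turn takes its cheapest remaining route) gives 1272 km, worse by 418.
Swapping Car 85↔Car 70 (Car 85→Route 6 257 km, Car 70→Route 4 370 km) adds 323.
Every other assignment is strictly worse.

Min total: 854 km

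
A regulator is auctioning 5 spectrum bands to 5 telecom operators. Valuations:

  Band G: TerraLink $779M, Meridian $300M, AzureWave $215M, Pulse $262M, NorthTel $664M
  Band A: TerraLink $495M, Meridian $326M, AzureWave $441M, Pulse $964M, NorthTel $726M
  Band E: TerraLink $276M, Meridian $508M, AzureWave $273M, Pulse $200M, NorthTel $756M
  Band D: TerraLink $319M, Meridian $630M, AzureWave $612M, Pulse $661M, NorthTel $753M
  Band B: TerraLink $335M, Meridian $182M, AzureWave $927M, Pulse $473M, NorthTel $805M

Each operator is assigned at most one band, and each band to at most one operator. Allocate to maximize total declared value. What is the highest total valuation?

Optimal: TerraLink→Band G ($779M), Meridian→Band D ($630M), AzureWave→Band B ($927M), Pulse→Band A ($964M), NorthTel→Band E ($756M) — total 779+630+927+964+756 = $4056M.
Next-best assignment: TerraLink→Band G, Meridian→Band E, AzureWave→Band B, Pulse→Band A, NorthTel→Band D = $3931M.
Swapping Meridian↔Pulse (Meridian→Band A $326M, Pulse→Band D $661M) loses 607.
No other one-to-one assignment exceeds $4056M.

Max total: $4056M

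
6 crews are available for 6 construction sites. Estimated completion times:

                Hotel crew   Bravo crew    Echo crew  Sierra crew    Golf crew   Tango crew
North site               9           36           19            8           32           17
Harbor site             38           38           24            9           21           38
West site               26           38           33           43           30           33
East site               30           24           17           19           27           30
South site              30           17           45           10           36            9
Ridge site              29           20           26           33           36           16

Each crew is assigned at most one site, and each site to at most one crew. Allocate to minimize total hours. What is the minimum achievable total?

Min total: 94 hours

Optimal: Hotel crew→North site (9 hours), Bravo crew→Ridge site (20 hours), Echo crew→East site (17 hours), Sierra crew→Harbor site (9 hours), Golf crew→West site (30 hours), Tango crew→South site (9 hours) — total 9+20+17+9+30+9 = 94 hours.
Row-greedy (each crew in turn takes its cheapest remaining site) gives 98 hours, worse by 4.
Next-best assignment: Hotel crew→North site, Bravo crew→South site, Echo crew→East site, Sierra crew→Harbor site, Golf crew→West site, Tango crew→Ridge site = 98 hours.
Every other assignment is strictly worse.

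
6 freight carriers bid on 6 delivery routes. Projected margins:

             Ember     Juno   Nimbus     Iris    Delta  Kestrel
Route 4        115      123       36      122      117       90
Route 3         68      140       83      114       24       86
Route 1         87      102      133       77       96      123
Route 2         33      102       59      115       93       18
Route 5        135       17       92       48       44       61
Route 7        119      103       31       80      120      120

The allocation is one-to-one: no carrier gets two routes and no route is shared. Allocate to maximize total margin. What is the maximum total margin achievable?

Max total: $760k

Treat this as an assignment problem: match each carrier to one route.
Optimal: Ember→Route 5 ($135k), Juno→Route 3 ($140k), Nimbus→Route 1 ($133k), Iris→Route 2 ($115k), Delta→Route 4 ($117k), Kestrel→Route 7 ($120k) — total 135+140+133+115+117+120 = $760k.
Row-greedy (each carrier in turn takes its best remaining route) gives $668k, worse by 92.
Checked against all permutations: $760k is optimal.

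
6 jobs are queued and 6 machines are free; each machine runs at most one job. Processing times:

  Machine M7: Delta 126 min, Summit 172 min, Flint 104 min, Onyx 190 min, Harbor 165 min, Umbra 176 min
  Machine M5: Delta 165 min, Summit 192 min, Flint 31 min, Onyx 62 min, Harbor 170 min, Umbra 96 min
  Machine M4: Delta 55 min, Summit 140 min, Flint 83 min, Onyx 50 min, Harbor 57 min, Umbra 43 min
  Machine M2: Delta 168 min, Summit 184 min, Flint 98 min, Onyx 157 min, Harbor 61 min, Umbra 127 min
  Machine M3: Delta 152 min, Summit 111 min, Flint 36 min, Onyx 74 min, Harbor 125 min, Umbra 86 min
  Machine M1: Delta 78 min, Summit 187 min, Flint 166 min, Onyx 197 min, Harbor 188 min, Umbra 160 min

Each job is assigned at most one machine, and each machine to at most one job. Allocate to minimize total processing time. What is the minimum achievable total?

Optimal: Delta→Machine M1 (78 min), Summit→Machine M7 (172 min), Flint→Machine M3 (36 min), Onyx→Machine M5 (62 min), Harbor→Machine M2 (61 min), Umbra→Machine M4 (43 min) — total 78+172+36+62+61+43 = 452 min.
Min-entry greedy (repeatedly take the single cheapest remaining cell) gives 459 min, worse by 7.

Minimum total: 452 min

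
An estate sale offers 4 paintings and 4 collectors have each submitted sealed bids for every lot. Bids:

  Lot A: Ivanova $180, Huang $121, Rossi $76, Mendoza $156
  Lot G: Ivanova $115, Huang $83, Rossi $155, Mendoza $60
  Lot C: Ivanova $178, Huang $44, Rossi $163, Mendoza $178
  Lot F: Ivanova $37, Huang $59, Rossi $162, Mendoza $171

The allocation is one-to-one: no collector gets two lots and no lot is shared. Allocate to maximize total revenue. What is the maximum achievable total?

Max total: $625

This is a one-to-one assignment (maximum-weight bipartite matching).
Optimal: Ivanova→Lot C ($178), Huang→Lot A ($121), Rossi→Lot G ($155), Mendoza→Lot F ($171) — total 178+121+155+171 = $625.
Column-greedy (each lot in turn goes to its best remaining collector) gives $572, worse by 53.
No other one-to-one assignment exceeds $625.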